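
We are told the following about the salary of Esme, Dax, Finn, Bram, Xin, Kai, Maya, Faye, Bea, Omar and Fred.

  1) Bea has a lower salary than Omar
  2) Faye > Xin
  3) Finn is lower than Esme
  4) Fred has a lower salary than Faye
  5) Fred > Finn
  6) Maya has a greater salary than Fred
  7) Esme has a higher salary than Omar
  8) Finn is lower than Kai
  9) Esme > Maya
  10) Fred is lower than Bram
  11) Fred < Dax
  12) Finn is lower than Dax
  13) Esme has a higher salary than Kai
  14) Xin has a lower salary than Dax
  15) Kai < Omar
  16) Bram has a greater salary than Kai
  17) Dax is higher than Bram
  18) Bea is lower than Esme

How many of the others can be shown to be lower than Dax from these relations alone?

5

From Dax the given relations immediately reach Finn, Fred, Bram, Xin.
From those, Kai — 5 in total.
Nothing else is reachable below Dax; 5 in all.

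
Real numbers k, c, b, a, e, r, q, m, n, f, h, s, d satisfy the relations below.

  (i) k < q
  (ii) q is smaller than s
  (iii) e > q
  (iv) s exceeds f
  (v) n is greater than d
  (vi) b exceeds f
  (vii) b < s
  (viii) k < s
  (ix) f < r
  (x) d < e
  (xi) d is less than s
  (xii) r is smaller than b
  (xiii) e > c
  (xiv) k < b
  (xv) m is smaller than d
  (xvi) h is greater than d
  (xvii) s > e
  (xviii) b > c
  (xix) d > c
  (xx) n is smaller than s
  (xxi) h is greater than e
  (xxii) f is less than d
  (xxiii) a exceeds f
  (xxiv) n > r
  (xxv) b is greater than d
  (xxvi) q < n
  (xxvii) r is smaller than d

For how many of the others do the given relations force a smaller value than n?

The elements the relations force below n are k, m, c, f, r, d, q — no chain reaches any other.
That is 7.

7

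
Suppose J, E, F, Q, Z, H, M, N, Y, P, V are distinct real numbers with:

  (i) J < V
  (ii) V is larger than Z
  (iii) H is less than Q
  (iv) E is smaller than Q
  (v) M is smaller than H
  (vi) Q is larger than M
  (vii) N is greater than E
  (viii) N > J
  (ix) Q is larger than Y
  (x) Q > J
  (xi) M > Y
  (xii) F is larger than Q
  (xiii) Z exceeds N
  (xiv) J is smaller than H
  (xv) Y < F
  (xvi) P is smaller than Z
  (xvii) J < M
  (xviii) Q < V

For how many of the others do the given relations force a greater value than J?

7

The elements the relations force above J are N, Z, M, H, Q, V, F — no chain reaches any other.
That is 7.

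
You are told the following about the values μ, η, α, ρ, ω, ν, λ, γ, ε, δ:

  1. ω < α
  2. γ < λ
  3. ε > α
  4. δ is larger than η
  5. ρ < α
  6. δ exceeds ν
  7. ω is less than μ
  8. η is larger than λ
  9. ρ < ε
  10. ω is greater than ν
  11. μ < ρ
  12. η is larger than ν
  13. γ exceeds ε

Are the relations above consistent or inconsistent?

Every relation is compatible with ν < ω < μ < ρ < α < ε < γ < λ < η < δ; the set is consistent.

consistent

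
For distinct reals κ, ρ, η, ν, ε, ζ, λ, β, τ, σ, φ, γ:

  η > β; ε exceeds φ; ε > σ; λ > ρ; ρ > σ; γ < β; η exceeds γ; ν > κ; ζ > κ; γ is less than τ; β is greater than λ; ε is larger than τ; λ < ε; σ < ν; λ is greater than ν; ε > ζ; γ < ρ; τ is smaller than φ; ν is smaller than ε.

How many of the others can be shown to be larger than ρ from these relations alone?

The elements the relations force above ρ are λ, ε, β, η — no chain reaches any other.
That is 4.

4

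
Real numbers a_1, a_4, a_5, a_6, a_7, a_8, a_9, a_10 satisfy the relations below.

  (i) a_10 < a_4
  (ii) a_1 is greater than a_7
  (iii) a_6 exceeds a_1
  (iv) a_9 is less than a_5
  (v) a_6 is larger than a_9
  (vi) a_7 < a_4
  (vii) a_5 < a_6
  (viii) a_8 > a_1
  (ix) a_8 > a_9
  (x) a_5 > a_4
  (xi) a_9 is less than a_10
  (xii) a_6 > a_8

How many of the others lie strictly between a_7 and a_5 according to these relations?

The relations place a_7 below a_5. An element lies strictly between them when it is forced above a_7 and also forced below a_5.
Above a_7: {a_1, a_8, a_4, a_6}. Below a_5: {a_9, a_10, a_4}.
Intersection: {a_4} — 1.

1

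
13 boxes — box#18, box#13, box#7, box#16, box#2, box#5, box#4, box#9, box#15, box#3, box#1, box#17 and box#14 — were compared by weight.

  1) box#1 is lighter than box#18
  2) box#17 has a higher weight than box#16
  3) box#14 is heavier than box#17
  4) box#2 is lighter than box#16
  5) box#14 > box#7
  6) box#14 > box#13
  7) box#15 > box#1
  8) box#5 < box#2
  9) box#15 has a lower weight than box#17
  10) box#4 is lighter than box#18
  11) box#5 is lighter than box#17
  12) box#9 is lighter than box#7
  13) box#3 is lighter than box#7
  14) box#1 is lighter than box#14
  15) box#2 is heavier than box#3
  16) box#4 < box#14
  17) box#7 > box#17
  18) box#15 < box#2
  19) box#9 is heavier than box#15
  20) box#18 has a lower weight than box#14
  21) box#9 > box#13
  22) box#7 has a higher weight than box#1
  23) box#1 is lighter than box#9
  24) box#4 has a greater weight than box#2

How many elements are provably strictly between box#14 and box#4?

1

Chaining upward from box#4 reaches: box#18.
Chaining downward from box#14 reaches: box#1, box#15, box#3, box#5, box#2, box#16, box#18, box#17, box#13, box#9, box#7.
Strictly between box#4 and box#14 are those in both lists: box#18 — 1 element.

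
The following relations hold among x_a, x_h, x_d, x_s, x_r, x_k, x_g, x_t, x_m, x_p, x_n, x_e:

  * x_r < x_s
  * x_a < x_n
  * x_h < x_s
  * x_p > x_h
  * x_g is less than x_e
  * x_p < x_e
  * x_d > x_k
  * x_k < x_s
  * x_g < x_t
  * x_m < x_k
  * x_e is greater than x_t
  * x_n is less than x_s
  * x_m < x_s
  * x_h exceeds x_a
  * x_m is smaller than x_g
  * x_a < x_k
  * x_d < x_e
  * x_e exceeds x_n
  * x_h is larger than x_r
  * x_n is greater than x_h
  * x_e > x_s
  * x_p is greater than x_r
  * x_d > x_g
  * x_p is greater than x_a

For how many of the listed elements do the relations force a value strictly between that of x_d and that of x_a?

The relations place x_a below x_d. An element lies strictly between them when it is forced above x_a and also forced below x_d.
Above x_a: {x_h, x_n, x_k, x_s, x_p, x_e}. Below x_d: {x_m, x_k, x_g}.
Intersection: {x_k} — 1.

1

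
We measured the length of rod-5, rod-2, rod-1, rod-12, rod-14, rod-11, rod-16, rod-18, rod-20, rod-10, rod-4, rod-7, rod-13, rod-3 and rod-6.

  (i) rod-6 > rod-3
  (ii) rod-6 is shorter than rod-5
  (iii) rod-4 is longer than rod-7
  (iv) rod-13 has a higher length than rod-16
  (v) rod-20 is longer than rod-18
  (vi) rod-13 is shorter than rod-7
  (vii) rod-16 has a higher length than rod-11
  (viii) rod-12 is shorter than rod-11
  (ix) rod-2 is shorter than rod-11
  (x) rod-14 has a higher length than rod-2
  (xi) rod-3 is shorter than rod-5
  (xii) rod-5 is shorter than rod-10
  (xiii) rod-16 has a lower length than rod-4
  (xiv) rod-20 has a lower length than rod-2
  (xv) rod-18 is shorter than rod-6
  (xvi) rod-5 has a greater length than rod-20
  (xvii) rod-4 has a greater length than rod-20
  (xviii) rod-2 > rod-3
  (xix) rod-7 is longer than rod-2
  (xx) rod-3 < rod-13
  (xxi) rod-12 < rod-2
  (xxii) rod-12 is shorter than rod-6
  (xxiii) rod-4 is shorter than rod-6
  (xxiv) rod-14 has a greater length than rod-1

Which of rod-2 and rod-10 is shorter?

rod-2

rod-2 < rod-11 and rod-11 < rod-16 give rod-2 < rod-16.
Then rod-16 < rod-13 extends the chain to rod-13.
Then rod-13 < rod-7 extends the chain to rod-7.
With rod-7 < rod-4: rod-2 < rod-11 < rod-16 < rod-13 < rod-7 < rod-4.
Then rod-4 < rod-6 extends the chain to rod-6.
Then rod-6 < rod-5 extends the chain to rod-5.
Then rod-5 < rod-10 extends the chain to rod-10.
So rod-2 < rod-10; rod-2 is the shorter of the two.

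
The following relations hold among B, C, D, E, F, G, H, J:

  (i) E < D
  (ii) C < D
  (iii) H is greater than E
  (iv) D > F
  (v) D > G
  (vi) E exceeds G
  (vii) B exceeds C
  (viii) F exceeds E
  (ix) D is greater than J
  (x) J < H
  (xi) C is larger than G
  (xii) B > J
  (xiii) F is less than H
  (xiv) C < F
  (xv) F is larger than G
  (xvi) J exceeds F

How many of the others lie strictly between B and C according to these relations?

The relations place C below B. An element lies strictly between them when it is forced above C and also forced below B.
Above C: {F, J, H, D}. Below B: {G, E, F, J}.
Intersection: {F, J} — 2.

2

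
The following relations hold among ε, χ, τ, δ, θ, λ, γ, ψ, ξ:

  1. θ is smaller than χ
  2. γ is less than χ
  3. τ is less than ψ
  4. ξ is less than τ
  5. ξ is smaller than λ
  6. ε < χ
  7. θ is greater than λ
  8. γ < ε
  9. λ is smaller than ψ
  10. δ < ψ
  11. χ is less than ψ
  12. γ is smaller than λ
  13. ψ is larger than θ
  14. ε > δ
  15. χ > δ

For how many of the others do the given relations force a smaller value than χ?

6

From χ the given relations immediately reach γ, δ, ε, θ.
From those, λ — 5 in total.
From those, ξ — 6 in total.
No other element is forced below χ by the given relations, so the count is 6.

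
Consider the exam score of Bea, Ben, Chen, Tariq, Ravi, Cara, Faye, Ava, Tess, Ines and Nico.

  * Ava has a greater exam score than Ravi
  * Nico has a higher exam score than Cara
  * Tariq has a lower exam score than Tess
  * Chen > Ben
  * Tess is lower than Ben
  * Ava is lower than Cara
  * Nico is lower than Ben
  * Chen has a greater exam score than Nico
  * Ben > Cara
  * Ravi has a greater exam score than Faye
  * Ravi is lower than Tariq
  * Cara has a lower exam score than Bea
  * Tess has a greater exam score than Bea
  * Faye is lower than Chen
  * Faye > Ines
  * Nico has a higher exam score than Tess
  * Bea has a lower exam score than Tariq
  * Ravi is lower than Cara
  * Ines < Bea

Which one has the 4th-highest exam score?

Tess

Chaining the given pairs: Ines < Faye < Ravi < Ava < Cara < Bea < Tariq < Tess < Nico < Ben < Chen.
The 4th largest is Tess.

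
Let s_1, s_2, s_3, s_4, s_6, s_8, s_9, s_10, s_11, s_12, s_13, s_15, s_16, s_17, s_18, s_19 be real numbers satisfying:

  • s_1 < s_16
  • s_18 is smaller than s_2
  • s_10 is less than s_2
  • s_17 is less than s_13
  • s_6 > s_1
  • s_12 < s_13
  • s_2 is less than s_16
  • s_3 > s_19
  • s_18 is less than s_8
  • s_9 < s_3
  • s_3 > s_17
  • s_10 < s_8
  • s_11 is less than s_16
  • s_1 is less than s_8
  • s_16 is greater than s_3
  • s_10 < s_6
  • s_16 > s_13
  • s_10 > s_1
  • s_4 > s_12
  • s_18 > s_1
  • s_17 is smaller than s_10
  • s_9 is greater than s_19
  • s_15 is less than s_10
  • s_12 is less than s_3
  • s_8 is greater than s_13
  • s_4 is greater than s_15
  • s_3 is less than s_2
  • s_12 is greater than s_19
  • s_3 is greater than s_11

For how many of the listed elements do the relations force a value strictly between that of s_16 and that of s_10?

The relations place s_10 below s_16. An element lies strictly between them when it is forced above s_10 and also forced below s_16.
Above s_10: {s_8, s_6, s_2}. Below s_16: {s_19, s_15, s_12, s_1, s_17, s_18, s_11, s_13, s_9, s_3, s_2}.
Intersection: {s_2} — 1.

1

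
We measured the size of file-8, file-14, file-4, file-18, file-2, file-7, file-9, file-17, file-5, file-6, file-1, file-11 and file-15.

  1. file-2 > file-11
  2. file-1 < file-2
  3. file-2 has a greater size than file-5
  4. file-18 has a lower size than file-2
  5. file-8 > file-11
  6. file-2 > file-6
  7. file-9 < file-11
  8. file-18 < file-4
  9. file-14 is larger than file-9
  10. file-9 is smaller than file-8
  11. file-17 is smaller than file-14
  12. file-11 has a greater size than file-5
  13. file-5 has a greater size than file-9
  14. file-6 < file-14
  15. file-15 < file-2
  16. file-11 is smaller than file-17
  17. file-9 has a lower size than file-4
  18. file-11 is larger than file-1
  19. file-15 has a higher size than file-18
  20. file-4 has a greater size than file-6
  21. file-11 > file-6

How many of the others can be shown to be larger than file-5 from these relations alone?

5

The elements the relations force above file-5 are file-11, file-17, file-2, file-14, file-8 — no chain reaches any other.
That is 5.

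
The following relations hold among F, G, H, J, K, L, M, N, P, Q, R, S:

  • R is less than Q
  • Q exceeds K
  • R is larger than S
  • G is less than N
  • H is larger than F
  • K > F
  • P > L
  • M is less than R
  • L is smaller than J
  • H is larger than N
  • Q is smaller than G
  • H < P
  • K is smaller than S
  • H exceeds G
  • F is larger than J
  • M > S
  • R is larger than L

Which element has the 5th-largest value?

Chaining the given pairs: L < J < F < K < S < M < R < Q < G < N < H < P.
Counting 5 from the largest end gives Q.

Q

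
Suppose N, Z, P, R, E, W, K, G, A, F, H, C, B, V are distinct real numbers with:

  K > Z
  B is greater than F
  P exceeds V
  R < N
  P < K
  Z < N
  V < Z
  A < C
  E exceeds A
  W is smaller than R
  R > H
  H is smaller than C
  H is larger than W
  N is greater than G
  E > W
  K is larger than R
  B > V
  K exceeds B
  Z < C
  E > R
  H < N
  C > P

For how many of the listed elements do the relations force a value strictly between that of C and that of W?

1

The relations place W below C. An element lies strictly between them when it is forced above W and also forced below C.
Above W: {H, R, N, E, K}. Below C: {V, P, Z, A, H}.
Intersection: {H} — 1.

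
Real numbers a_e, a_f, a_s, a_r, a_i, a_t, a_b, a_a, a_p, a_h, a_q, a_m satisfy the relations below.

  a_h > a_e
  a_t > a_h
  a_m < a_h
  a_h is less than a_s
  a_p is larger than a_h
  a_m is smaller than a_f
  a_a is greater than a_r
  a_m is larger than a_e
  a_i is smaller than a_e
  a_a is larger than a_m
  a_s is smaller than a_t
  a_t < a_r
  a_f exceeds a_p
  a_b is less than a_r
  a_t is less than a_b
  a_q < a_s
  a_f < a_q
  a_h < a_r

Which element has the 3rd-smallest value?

Chaining the given pairs: a_i < a_e < a_m < a_h < a_p < a_f < a_q < a_s < a_t < a_b < a_r < a_a.
Counting 3 from the smallest end gives a_m.

a_m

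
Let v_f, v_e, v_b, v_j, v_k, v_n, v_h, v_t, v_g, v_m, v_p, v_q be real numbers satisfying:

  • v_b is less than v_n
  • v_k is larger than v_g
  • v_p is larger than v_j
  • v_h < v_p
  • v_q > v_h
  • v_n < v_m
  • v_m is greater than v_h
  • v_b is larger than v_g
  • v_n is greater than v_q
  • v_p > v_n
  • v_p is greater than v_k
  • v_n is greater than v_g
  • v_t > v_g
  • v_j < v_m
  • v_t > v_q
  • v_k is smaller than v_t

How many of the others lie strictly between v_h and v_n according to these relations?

1

The relations place v_h below v_n. An element lies strictly between them when it is forced above v_h and also forced below v_n.
Above v_h: {v_q, v_m, v_p, v_t}. Below v_n: {v_g, v_q, v_b}.
Intersection: {v_q} — 1.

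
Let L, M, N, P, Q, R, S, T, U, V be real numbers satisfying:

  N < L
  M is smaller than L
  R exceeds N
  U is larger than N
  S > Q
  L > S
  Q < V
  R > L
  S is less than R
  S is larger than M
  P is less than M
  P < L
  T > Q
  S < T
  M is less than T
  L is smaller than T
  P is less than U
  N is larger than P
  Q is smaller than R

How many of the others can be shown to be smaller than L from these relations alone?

5

Directly below L: P, M, N, S.
One step further: Q (5 so far).
Nothing else is reachable below L; 5 in all.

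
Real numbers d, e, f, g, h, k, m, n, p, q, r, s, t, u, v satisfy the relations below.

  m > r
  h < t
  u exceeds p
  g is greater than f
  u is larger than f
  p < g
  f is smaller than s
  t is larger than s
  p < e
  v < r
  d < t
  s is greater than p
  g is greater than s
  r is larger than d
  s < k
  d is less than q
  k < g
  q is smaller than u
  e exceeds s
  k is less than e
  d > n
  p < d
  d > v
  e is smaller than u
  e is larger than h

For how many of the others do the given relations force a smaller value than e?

5

From e the given relations immediately reach h, p, s, k.
From those, f — 5 in total.
Nothing else is reachable below e; 5 in all.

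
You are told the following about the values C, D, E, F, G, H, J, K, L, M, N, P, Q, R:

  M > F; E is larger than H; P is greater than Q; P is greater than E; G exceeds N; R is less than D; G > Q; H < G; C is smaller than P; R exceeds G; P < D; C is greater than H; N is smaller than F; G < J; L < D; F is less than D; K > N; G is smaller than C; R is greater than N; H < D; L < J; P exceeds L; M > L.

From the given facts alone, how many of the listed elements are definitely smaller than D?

The elements the relations force below D are H, N, Q, G, E, R, F, L, C, P — no chain reaches any other.
That is 10.

10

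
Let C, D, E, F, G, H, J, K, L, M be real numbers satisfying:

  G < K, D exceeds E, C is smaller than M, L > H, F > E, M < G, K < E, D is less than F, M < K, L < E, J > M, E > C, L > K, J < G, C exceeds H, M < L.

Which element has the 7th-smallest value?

L

Chaining the given pairs: H < C < M < J < G < K < L < E < D < F.
The 7th smallest is L.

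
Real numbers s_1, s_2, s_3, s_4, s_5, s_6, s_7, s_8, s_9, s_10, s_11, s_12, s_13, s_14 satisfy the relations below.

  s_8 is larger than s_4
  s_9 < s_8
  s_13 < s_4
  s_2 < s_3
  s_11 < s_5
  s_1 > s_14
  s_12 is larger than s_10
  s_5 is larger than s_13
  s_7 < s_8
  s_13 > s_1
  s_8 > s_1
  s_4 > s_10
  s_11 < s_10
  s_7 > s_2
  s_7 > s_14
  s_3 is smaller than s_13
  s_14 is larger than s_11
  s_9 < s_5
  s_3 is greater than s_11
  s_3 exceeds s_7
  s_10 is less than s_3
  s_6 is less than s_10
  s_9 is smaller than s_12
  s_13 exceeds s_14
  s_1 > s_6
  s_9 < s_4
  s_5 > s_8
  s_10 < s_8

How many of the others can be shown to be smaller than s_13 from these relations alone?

Directly below s_13: s_14, s_1, s_3.
One step further: s_11, s_6, s_2, s_10, s_7 (8 so far).
Nothing else is reachable below s_13; 8 in all.

8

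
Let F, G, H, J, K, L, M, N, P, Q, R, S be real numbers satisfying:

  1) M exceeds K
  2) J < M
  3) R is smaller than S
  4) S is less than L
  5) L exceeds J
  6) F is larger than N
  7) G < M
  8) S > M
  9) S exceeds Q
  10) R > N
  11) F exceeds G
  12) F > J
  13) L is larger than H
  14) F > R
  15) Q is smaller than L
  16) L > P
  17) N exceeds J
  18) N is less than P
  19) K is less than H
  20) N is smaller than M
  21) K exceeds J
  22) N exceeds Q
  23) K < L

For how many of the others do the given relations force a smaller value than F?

The elements the relations force below F are J, Q, N, G, R — no chain reaches any other.
That is 5.

5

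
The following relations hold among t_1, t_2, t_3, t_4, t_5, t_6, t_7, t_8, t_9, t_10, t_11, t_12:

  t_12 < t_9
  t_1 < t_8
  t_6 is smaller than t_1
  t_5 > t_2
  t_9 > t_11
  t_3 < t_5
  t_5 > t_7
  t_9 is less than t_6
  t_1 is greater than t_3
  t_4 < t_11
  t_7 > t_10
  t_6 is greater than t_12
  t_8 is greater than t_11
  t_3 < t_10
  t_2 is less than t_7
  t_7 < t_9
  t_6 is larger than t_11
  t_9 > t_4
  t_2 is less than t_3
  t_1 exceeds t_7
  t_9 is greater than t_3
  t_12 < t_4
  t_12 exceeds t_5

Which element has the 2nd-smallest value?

Piecing the relations together gives one ordering: t_2 < t_3 < t_10 < t_7 < t_5 < t_12 < t_4 < t_11 < t_9 < t_6 < t_1 < t_8.
Counting 2 from the smallest end gives t_3.

t_3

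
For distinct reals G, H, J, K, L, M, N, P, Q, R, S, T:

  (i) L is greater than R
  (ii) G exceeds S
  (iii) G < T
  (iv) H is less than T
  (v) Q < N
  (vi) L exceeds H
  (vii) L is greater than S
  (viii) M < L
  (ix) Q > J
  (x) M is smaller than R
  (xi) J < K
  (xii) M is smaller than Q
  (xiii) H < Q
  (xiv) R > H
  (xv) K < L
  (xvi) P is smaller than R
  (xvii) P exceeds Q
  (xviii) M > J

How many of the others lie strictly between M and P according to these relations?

Chaining upward from M reaches: Q, N, R, L.
Chaining downward from P reaches: J, H, Q.
Strictly between M and P are those in both lists: Q — 1 element.

1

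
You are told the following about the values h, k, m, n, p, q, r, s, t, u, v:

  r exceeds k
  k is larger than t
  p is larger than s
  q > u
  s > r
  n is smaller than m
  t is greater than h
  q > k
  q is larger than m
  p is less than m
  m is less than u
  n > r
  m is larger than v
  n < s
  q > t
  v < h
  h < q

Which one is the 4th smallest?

k

Piecing the relations together gives one ordering: v < h < t < k < r < n < s < p < m < u < q.
The 4th smallest is k.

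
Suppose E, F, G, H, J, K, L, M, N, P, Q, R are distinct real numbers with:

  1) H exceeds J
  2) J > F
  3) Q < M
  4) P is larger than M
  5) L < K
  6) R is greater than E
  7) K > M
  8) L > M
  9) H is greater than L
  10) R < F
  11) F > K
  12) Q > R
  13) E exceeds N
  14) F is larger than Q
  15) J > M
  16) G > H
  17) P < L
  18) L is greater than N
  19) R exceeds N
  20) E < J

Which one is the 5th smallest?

M

Chaining the given pairs: N < E < R < Q < M < P < L < K < F < J < H < G.
The 5th smallest is M.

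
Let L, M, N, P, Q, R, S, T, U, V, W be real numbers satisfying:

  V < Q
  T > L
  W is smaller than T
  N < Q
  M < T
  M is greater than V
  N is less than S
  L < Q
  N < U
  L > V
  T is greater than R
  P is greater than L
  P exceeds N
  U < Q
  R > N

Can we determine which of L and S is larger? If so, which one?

undetermined

Following every chain through L: above L we get P, Q, T; below L we get V.
S is not reached, and no chain runs the other way from S to L.
So the given relations leave the order of L and S undetermined.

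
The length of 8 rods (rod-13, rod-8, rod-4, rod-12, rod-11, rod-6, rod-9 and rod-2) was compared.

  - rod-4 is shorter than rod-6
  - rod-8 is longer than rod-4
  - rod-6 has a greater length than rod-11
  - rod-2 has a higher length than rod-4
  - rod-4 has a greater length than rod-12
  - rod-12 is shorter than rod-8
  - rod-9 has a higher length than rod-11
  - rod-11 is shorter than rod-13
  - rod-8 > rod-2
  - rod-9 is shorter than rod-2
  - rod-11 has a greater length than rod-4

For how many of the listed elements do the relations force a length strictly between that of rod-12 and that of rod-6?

Chaining upward from rod-12 reaches: rod-4, rod-11, rod-13, rod-9, rod-2, rod-8.
Chaining downward from rod-6 reaches: rod-4, rod-11.
Strictly between rod-12 and rod-6 are those in both lists: rod-4, rod-11 — 2 elements.

2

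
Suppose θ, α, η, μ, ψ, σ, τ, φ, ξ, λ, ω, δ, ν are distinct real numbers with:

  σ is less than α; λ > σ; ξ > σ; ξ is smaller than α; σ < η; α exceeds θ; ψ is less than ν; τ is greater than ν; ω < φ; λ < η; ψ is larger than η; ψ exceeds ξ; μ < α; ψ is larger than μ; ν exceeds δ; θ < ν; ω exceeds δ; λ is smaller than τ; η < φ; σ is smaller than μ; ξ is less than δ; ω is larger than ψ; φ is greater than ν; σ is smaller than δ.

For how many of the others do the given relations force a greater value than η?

From η the given relations immediately reach ψ, φ.
From those, ν, ω — 4 in total.
From those, τ — 5 in total.
No other element is forced above η by the given relations, so the count is 5.

5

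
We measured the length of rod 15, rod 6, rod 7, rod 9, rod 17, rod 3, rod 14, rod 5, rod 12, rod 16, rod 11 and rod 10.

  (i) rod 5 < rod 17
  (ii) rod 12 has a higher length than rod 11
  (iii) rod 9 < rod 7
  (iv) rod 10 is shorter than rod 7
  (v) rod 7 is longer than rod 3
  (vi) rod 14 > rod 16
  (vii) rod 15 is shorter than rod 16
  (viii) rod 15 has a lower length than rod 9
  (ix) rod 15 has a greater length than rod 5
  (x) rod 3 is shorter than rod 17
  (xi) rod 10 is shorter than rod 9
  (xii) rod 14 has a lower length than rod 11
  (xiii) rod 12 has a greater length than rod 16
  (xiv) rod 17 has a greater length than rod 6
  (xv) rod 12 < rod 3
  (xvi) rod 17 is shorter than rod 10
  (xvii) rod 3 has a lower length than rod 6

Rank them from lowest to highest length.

Nothing is placed below rod 5, so it is least; from there rod 5 < rod 15; rod 15 < rod 16; rod 16 < rod 14; rod 14 < rod 11; rod 11 < rod 12; rod 12 < rod 3; rod 3 < rod 6; rod 6 < rod 17; rod 17 < rod 10; rod 10 < rod 9; rod 9 < rod 7, each given directly.

rod 5 < rod 15 < rod 16 < rod 14 < rod 11 < rod 12 < rod 3 < rod 6 < rod 17 < rod 10 < rod 9 < rod 7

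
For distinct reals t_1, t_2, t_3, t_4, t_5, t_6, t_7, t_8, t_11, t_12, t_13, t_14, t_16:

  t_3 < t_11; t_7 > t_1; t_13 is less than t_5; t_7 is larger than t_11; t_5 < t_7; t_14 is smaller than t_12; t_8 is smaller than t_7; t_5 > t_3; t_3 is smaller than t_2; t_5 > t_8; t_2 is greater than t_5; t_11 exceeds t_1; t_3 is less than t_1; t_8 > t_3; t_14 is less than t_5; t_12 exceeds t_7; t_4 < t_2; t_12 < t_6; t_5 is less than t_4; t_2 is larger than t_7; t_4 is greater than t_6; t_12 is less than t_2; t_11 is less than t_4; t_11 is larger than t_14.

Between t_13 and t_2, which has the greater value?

t_2

t_13 < t_5 and t_5 < t_7 give t_13 < t_7.
Then t_7 < t_12 extends the chain to t_12.
Then t_12 < t_6 extends the chain to t_6.
With t_6 < t_4: t_13 < t_5 < t_7 < t_12 < t_6 < t_4.
Then t_4 < t_2 extends the chain to t_2.
So t_13 < t_2; t_2 is the larger of the two.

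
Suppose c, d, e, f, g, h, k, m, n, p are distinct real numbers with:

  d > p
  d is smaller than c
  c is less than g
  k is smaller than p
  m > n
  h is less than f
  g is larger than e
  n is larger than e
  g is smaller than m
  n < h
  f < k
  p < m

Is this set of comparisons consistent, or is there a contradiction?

The single ordering e < n < h < f < k < p < d < c < g < m satisfies every listed relation, so no contradiction arises.

consistent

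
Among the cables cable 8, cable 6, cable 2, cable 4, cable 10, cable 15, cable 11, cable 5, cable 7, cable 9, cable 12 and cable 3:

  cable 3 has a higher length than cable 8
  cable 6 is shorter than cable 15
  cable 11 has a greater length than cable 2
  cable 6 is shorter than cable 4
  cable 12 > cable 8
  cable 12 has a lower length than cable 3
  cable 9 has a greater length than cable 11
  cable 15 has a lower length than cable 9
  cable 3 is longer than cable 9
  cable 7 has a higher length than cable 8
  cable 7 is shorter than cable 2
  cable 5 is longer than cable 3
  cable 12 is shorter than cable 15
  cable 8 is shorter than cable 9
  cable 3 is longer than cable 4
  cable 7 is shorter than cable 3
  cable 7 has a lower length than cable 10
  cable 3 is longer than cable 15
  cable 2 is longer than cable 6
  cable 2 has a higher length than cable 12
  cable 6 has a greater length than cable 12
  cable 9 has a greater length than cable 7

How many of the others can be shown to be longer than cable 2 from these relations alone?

From cable 2 the given relations immediately reach cable 11.
From those, cable 9 — 2 in total.
From those, cable 3 — 3 in total.
From those, cable 5 — 4 in total.
No other element is forced above cable 2 by the given relations, so the count is 4.

4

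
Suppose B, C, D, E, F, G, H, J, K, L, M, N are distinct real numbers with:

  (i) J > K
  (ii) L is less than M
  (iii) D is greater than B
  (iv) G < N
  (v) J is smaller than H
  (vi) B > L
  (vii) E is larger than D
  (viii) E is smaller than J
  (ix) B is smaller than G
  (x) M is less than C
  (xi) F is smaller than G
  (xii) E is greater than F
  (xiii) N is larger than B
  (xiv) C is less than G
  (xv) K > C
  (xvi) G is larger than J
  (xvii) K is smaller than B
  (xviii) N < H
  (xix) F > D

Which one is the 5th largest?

Piecing the relations together gives one ordering: L < M < C < K < B < D < F < E < J < G < N < H.
The 5th largest is E.

E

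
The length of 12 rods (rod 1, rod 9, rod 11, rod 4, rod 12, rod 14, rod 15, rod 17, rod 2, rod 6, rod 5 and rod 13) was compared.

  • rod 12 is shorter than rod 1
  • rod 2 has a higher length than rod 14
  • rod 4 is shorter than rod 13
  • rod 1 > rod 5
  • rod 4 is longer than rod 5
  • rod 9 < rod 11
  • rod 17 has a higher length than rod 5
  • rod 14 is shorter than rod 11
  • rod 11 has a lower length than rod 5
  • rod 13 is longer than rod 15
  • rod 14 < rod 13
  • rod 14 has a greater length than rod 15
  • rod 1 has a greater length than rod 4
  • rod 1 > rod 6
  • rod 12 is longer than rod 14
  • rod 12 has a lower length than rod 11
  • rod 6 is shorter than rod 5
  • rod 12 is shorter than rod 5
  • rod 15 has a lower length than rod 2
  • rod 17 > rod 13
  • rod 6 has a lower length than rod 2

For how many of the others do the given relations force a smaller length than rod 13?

From rod 13 the given relations immediately reach rod 15, rod 14, rod 4.
From those, rod 5 — 4 in total.
From those, rod 12, rod 11, rod 6 — 7 in total.
From those, rod 9 — 8 in total.
Nothing else is reachable below rod 13; 8 in all.

8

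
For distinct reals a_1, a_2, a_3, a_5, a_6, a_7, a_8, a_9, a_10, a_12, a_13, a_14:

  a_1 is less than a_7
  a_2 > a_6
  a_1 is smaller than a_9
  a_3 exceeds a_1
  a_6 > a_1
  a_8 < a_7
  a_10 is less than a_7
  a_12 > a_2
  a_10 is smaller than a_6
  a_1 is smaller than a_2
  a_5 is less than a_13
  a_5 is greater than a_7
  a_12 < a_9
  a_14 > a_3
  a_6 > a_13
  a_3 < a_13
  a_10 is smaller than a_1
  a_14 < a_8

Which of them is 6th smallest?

a_7

The consecutive relations fix a unique order: a_10 < a_1 < a_3 < a_14 < a_8 < a_7 < a_5 < a_13 < a_6 < a_2 < a_12 < a_9.
The 6th smallest is a_7.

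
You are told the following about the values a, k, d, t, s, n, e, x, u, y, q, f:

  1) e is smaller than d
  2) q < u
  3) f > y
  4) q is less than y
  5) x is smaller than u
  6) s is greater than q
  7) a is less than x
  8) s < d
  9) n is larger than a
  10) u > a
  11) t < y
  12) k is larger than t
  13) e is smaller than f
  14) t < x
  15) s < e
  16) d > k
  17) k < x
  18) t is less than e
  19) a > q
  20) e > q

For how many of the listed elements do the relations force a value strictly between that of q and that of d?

The relations place q below d. An element lies strictly between them when it is forced above q and also forced below d.
Above q: {a, s, y, x, e, u, n, f}. Below d: {t, k, s, e}.
Intersection: {s, e} — 2.

2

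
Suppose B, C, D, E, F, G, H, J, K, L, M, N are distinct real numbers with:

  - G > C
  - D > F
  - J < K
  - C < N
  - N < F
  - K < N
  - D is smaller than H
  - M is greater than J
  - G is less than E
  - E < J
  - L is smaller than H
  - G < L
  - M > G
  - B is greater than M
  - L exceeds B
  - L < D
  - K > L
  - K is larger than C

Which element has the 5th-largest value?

K

Piecing the relations together gives one ordering: C < G < E < J < M < B < L < K < N < F < D < H.
The 5th largest is K.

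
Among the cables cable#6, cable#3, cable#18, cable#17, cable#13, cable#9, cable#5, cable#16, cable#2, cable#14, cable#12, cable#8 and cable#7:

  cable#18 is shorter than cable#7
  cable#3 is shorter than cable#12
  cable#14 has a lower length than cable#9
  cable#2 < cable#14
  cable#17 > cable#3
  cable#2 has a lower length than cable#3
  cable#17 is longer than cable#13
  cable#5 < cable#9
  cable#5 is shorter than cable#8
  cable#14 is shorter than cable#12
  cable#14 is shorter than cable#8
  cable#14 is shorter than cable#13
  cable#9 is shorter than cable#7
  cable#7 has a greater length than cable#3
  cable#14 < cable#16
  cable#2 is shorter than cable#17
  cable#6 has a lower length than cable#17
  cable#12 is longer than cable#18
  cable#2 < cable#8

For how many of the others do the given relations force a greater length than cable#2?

9

Directly above cable#2: cable#14, cable#3, cable#8, cable#17.
One step further: cable#16, cable#13, cable#9, cable#12, cable#7 (9 so far).
Nothing else is reachable above cable#2; 9 in all.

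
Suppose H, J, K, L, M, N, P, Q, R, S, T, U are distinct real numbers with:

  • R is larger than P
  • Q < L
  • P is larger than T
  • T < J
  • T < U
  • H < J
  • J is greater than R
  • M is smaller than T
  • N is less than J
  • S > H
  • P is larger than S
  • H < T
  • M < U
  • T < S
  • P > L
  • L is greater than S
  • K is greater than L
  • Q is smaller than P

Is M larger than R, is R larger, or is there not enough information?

R

Link the given pairs in sequence: M < T; T < S; S < L; L < P; P < R.
Together: M < T < S < L < P < R.
So R is larger.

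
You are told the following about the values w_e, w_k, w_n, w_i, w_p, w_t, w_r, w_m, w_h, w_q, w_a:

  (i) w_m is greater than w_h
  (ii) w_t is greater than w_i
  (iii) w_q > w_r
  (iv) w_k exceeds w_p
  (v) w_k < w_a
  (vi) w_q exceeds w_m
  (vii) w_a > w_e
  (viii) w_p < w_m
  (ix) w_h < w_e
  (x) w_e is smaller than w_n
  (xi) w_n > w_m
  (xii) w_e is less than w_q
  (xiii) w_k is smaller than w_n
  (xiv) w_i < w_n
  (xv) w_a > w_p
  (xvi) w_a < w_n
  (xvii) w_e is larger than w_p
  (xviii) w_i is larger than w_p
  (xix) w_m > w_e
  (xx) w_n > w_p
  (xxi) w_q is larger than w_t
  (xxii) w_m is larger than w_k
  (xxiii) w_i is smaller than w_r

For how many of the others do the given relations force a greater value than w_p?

From w_p the given relations immediately reach w_e, w_i, w_k, w_a, w_m, w_n.
From those, w_t, w_r, w_q — 9 in total.
No other element is forced above w_p by the given relations, so the count is 9.

9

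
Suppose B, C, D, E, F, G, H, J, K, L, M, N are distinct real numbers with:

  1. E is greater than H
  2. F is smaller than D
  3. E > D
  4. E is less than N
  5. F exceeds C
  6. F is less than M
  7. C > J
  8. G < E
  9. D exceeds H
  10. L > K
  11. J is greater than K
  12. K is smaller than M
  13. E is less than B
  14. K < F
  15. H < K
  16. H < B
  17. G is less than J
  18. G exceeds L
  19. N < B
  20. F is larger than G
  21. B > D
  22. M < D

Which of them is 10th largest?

L

The consecutive relations fix a unique order: H < K < L < G < J < C < F < M < D < E < N < B.
Counting 10 from the largest end gives L.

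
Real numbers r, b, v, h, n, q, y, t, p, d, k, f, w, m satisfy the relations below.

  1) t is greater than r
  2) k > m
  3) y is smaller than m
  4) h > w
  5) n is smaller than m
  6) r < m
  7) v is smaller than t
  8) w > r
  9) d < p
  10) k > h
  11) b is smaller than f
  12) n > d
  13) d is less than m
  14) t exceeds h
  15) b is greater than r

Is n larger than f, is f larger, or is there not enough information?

undetermined

Following every chain through n: above n we get m, k; below n we get d.
f is not reached, and no chain runs the other way from f to n.
So the given relations leave the order of n and f undetermined.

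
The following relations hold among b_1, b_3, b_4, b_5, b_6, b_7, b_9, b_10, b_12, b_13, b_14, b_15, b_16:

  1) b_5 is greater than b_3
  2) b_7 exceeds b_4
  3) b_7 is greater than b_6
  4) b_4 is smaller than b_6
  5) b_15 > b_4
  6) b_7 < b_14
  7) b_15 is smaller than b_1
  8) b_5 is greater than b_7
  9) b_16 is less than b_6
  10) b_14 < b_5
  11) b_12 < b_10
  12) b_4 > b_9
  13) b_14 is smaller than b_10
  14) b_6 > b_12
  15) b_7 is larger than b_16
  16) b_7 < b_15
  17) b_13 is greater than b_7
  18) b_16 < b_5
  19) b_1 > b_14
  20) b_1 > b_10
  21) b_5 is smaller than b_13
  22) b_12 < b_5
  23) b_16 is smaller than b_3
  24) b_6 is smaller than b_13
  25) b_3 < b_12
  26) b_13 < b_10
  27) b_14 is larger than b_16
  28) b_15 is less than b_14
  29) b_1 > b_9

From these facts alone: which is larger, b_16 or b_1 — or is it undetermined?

b_16 < b_3 and b_3 < b_12 give b_16 < b_12.
With b_12 < b_6: b_16 < b_3 < b_12 < b_6.
Then b_6 < b_7 extends the chain to b_7.
Then b_7 < b_15 extends the chain to b_15.
Then b_15 < b_14 extends the chain to b_14.
With b_14 < b_5: b_16 < b_3 < b_12 < b_6 < b_7 < b_15 < b_14 < b_5.
Then b_5 < b_13 extends the chain to b_13.
Then b_13 < b_10 extends the chain to b_10.
With b_10 < b_1: b_16 < b_3 < b_12 < b_6 < b_7 < b_15 < b_14 < b_5 < b_13 < b_10 < b_1.
So b_1 is larger.

b_1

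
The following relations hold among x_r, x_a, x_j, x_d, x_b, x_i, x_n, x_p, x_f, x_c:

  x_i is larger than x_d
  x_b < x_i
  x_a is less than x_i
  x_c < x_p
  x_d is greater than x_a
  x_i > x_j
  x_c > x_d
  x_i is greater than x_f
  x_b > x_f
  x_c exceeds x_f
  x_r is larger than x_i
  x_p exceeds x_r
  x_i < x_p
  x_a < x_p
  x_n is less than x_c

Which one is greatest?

Chaining downward from x_p: directly below it, x_a, x_c, x_i, x_r; then x_f, x_j, x_d, x_b, x_n.
That covers every other element, and nothing is given above x_p, so x_p is the greatest.

x_p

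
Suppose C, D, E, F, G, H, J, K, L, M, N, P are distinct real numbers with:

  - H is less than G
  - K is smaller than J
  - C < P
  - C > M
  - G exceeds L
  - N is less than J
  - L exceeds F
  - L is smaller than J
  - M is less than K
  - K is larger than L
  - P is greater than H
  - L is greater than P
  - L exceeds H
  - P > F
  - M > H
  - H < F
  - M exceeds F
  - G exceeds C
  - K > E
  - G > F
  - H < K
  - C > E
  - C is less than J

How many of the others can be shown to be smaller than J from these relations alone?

The elements the relations force below J are H, F, M, E, N, C, P, L, K — no chain reaches any other.
That is 9.

9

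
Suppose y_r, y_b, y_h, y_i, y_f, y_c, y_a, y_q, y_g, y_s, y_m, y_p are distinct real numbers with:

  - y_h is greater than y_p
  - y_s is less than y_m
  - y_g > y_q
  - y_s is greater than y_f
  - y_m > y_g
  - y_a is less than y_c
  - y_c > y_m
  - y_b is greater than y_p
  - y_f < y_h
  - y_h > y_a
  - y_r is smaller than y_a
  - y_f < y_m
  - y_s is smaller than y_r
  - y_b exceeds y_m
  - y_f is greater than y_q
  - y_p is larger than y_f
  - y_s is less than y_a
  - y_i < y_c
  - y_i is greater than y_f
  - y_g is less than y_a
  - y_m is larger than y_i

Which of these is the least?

Chaining upward from y_q: directly above it, y_f, y_g; then y_s, y_i, y_p, y_a, y_m, y_h; then y_r, y_b, y_c.
That covers every other element, and nothing is given below y_q, so y_q is the least.

y_q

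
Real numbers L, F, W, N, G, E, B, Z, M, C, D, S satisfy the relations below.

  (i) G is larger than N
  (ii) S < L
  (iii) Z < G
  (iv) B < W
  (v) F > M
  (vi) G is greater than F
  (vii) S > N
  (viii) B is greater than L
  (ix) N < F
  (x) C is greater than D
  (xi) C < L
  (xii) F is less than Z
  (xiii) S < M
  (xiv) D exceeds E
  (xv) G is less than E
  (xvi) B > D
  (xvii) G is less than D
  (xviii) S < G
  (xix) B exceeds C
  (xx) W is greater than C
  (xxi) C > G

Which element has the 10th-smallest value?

L

The consecutive relations fix a unique order: N < S < M < F < Z < G < E < D < C < L < B < W.
Counting 10 from the smallest end gives L.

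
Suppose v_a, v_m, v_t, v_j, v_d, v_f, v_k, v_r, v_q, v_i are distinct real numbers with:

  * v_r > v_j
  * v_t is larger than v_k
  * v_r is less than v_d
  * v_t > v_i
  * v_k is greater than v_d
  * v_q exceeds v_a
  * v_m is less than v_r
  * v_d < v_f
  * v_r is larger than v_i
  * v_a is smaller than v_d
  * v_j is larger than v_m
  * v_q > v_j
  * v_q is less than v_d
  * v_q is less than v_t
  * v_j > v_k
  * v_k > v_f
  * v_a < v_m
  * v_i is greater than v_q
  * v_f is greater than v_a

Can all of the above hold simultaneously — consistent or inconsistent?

inconsistent

We have v_k < v_j stated directly, yet also v_j < v_q < v_i < v_r < v_d < v_f < v_k by chaining the others — so v_j < v_k. Contradiction.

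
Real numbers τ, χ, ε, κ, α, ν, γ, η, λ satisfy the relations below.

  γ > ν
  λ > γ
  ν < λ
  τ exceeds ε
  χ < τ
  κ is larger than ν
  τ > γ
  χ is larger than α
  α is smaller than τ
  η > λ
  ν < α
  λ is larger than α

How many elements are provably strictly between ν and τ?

Chaining upward from ν reaches: α, κ, γ, λ, η, χ.
Chaining downward from τ reaches: α, γ, χ, ε.
Strictly between ν and τ are those in both lists: α, γ, χ — 3 elements.

3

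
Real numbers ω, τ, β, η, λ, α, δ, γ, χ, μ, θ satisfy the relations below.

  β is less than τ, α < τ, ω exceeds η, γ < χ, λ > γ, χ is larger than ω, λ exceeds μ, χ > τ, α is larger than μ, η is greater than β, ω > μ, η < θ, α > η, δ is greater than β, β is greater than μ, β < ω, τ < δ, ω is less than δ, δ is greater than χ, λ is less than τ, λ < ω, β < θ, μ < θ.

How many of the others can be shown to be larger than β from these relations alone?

7

The elements the relations force above β are η, θ, α, τ, ω, χ, δ — no chain reaches any other.
That is 7.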